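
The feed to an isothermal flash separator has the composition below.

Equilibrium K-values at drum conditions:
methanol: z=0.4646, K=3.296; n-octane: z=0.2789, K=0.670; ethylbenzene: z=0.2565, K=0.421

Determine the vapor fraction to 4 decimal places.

ψ = 0.7608

Material balance + equilibrium reduce to Σ zᵢ(Kᵢ−1)/(1+ψ(Kᵢ−1)) = 0.
Check two-phase: ΣzᵢKᵢ = 1.8262 > 1 and Σzᵢ/Kᵢ = 1.1665 > 1, so g(0) = 0.8262 > 0 and g(1) = -0.1665 < 0.
Iterate (Newton) starting at ψ = 0.52:
  ψ = 0.5200: g = 0.16263, g' = -0.7291 → ψ = 0.7430
  ψ = 0.7430: g = 0.01162, g' = -0.6527 → ψ = 0.7608
Converged at ψ = 0.7608.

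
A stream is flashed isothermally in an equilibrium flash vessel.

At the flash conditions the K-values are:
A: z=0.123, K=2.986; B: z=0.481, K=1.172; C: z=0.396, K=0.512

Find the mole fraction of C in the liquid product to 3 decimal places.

x_C = 0.468

Rachford–Rice: g(ψ) = Σ zᵢ(Kᵢ−1)/(1+ψ(Kᵢ−1)) = 0.
Check two-phase: ΣzᵢKᵢ = 1.134 > 1 and Σzᵢ/Kᵢ = 1.225 > 1, so g(0) = 0.134 > 0 and g(1) = -0.225 < 0.
Iterate (Newton) starting at ψ = 0.5:
  ψ = 0.500: g = -0.0569, g' = -0.299 → ψ = 0.310
  ψ = 0.310: g = 0.0021, g' = -0.330 → ψ = 0.316
Converged at ψ = 0.316.
Compositions from xᵢ = zᵢ/(1+ψ(Kᵢ−1)), yᵢ = Kᵢxᵢ:
  A: x = 0.076, y = 0.226
  B: x = 0.456, y = 0.535
  C: x = 0.468, y = 0.240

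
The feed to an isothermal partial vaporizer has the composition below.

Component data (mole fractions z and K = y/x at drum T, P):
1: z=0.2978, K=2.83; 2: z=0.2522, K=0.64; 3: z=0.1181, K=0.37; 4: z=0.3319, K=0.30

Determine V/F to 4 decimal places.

Newton–Raphson from V/F = 0.5:
  V/F = 0.5000: g = -0.29219, g' = -0.8054 → V/F = 0.1372
  V/F = 0.1372: g = 0.00163, g' = -0.9285 → V/F = 0.1390
Converged at V/F = 0.1390.

V/F = 0.1390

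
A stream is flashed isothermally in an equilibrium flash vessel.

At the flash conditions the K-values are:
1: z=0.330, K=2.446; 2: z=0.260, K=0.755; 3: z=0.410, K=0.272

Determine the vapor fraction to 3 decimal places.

ψ = 0.138

Let ψ = V/F and solve Σ zᵢ(Kᵢ−1)/(1+ψ(Kᵢ−1)) = 0.
Feasibility: ΣzᵢKᵢ = 1.115, Σzᵢ/Kᵢ = 1.987 — both > 1, two phases present.
Newton–Raphson from ψ = 0.49:
  ψ = 0.490: g = -0.2571, g' = -0.782 → ψ = 0.161
  ψ = 0.161: g = -0.0174, g' = -0.750 → ψ = 0.138
Converged at ψ = 0.138.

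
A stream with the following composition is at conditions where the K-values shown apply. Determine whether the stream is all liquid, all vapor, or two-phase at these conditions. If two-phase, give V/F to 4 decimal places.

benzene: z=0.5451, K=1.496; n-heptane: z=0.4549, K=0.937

ΣzᵢKᵢ = 1.2417; Σzᵢ/Kᵢ = 0.8499.
Since Σzᵢ/Kᵢ < 1 the mixture is above its dew point — single vapor phase.

all vapor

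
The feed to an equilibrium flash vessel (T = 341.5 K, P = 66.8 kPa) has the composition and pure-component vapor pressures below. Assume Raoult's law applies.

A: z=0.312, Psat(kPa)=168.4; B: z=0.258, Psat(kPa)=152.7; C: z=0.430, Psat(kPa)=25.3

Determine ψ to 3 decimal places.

Raoult's law: Kᵢ = Pᵢˢᵃᵗ/P = Pᵢˢᵃᵗ/66.8.
  K_A = 168.4/66.8 = 2.52096, K_B = 152.7/66.8 = 2.28593, K_C = 25.3/66.8 = 0.37874
Material balance + equilibrium reduce to Σ zᵢ(Kᵢ−1)/(1+ψ(Kᵢ−1)) = 0.
Check two-phase: ΣzᵢKᵢ = 1.539 > 1 and Σzᵢ/Kᵢ = 1.372 > 1, so g(0) = 0.539 > 0 and g(1) = -0.372 < 0.
Newton–Raphson from ψ = 0.48:
  ψ = 0.480: g = 0.0988, g' = -0.741 → ψ = 0.613
Converged at ψ = 0.613.

ψ = 0.613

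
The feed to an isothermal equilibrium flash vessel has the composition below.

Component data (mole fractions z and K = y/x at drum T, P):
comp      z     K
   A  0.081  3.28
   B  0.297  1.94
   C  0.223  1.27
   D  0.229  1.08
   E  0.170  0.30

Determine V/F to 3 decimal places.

Material balance + equilibrium reduce to Σ zᵢ(Kᵢ−1)/(1+V/F(Kᵢ−1)) = 0.
Check two-phase: ΣzᵢKᵢ = 1.423 > 1 and Σzᵢ/Kᵢ = 1.132 > 1, so g(0) = 0.423 > 0 and g(1) = -0.132 < 0.
Newton–Raphson from V/F = 0.5:
  V/F = 0.500: g = 0.1638, g' = -0.425 → V/F = 0.886
  V/F = 0.886: g = -0.0341, g' = -0.713 → V/F = 0.838
  V/F = 0.838: g = -0.0020, g' = -0.632 → V/F = 0.835
Converged at V/F = 0.835.

V/F = 0.835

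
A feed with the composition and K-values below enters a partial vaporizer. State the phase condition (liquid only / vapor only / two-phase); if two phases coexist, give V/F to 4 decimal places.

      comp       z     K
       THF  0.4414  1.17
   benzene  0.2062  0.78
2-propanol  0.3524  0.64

liquid only

ΣzᵢKᵢ = 0.9028; Σzᵢ/Kᵢ = 1.1922.
Since ΣzᵢKᵢ < 1 the mixture is below its bubble point — single liquid phase.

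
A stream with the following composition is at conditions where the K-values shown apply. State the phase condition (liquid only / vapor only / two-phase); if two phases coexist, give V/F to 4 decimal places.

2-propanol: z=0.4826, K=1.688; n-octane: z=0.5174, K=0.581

two-phase, V/F = 0.3998

ΣzᵢKᵢ = 1.1152; Σzᵢ/Kᵢ = 1.1764.
Both exceed 1, so a two-phase solution exists.
Let ψ = V/F and solve Σ zᵢ(Kᵢ−1)/(1+ψ(Kᵢ−1)) = 0.
Binary case is linear: z₁(K₁−1)(1+ψ(K₂−1)) + z₂(K₂−1)(1+ψ(K₁−1)) = 0
⇒ ψ = [z₁(K₁−1)+z₂(K₂−1)] / [−(K₁−1)(K₂−1)] = 0.11524/0.28827 = 0.3998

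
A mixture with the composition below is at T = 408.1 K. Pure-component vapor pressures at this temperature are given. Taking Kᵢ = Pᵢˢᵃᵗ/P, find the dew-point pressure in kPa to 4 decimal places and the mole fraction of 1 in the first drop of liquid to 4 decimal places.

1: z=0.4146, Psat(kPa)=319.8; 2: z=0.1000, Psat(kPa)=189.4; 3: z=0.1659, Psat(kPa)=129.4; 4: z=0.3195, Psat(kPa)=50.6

At the dew point ψ → 1, so Σzᵢ/Kᵢ = 1 with Kᵢ = Pᵢˢᵃᵗ/P ⇒ 1/P = Σzᵢ/Pᵢˢᵃᵗ.
1/P = 0.4146/319.8 + 0.1000/189.4 + 0.1659/129.4 + 0.3195/50.6 = 0.0094207 ⇒ P = 106.1490 kPa
xᵢ = zᵢP/Pᵢˢᵃᵗ ⇒ x_1 = 0.4146·106.1490/319.8 = 0.1376

Pdew = 106.1490 kPa, x_1 = 0.1376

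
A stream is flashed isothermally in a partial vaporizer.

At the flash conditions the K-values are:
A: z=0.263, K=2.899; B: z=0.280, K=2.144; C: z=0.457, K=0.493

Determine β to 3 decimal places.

Rachford–Rice: g(β) = Σ zᵢ(Kᵢ−1)/(1+β(Kᵢ−1)) = 0.
Feasibility: ΣzᵢKᵢ = 1.588, Σzᵢ/Kᵢ = 1.148 — both > 1, two phases present.
Newton iteration, β⁰ = 0.5:
  β = 0.500: g = 0.1496, g' = -0.609 → β = 0.746
  β = 0.746: g = 0.0070, g' = -0.573 → β = 0.758
Converged at β = 0.758.

β = 0.758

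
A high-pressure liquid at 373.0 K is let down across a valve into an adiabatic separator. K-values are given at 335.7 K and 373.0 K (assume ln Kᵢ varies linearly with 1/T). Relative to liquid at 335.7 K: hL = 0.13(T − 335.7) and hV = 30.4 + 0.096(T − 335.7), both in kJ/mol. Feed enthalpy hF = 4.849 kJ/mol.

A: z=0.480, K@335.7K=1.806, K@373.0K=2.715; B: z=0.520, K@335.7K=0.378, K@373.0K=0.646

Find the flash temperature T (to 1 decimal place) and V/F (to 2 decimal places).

Adiabatic flash: solve Rachford–Rice at each trial T, then check hF = ψ·hV(T) + (1−ψ)·hL(T).
  T = 335.7 K: K = (1.806, 0.378), RR gives ψ = 0.127, H_out = 3.847 kJ/mol
  T = 373.0 K: K = (2.715, 0.646), RR gives ψ = 1.000, H_out = 33.981 kJ/mol
  T = 354.4 K: K = (2.239, 0.502), RR gives ψ = 0.543, H_out = 18.605 kJ/mol
  T = 345.0 K: K = (2.016, 0.437), RR gives ψ = 0.340, H_out = 11.446 kJ/mol
  T = 340.4 K: K = (1.911, 0.407), RR gives ψ = 0.238, H_out = 7.821 kJ/mol
  T = 338.0 K: K = (1.857, 0.392), RR gives ψ = 0.183, H_out = 5.836 kJ/mol
  T = 336.9 K: K = (1.832, 0.385), RR gives ψ = 0.156, H_out = 4.897 kJ/mol
Linear interpolation between T = 335.7 (H_out = 3.847) and T = 336.9 (H_out = 4.897) on hF = 4.849 gives T ≈ 336.8 K, at which ψ = 0.15.

T = 336.8 K, V/F = 0.15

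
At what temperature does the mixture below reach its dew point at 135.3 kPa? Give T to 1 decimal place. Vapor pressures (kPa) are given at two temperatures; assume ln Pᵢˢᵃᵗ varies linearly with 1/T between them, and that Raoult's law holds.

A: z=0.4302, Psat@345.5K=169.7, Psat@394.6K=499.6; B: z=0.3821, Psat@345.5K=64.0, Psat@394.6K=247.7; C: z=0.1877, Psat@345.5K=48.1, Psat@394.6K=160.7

Dew-point temperature: Σzᵢ·P/Pᵢˢᵃᵗ(T) = 1. Interpolate ln Pᵢˢᵃᵗ = aᵢ + bᵢ/T.
  T = 345.5 K: ΣzᵢP/Pᵢˢᵃᵗ = 1.6788
  T = 394.6 K: ΣzᵢP/Pᵢˢᵃᵗ = 0.4833
  T = 370.1 K: ΣzᵢP/Pᵢˢᵃᵗ = 0.8619
  T = 357.8 K: ΣzᵢP/Pᵢˢᵃᵗ = 1.1887
  T = 364.0 K: ΣzᵢP/Pᵢˢᵃᵗ = 1.0080
  T = 367.1 K: ΣzᵢP/Pᵢˢᵃᵗ = 0.9303
  T = 365.6 K: ΣzᵢP/Pᵢˢᵃᵗ = 0.9669
Interpolating between 364.0 K and 365.6 K gives T ≈ 364.3 K.

T = 364.3 K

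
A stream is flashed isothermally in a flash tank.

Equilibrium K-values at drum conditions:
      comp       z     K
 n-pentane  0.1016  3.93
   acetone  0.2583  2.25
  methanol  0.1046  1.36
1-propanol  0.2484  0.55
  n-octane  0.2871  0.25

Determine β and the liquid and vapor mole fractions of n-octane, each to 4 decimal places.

β = 0.3252, x_n-octane = 0.3797, y_n-octane = 0.0949

Let β = V/F and solve Σ zᵢ(Kᵢ−1)/(1+β(Kᵢ−1)) = 0.
g(0) = ΣzᵢKᵢ − 1 = 0.3311 and g(1) = 1 − Σzᵢ/Kᵢ = -0.8176, so a root lies in (0, 1).
Newton–Raphson from β = 0.55:
  β = 0.5500: g = -0.17830, g' = -0.8358 → β = 0.3367
  β = 0.3367: g = -0.00911, g' = -0.7906 → β = 0.3251
  β = 0.3251: g = 0.00003, g' = -0.7951 → β = 0.3252
Converged at β = 0.3252.
Compositions from xᵢ = zᵢ/(1+β(Kᵢ−1)), yᵢ = Kᵢxᵢ:
  n-pentane: x = 0.0520, y = 0.2045
  acetone: x = 0.1837, y = 0.4132
  methanol: x = 0.0936, y = 0.1273
  1-propanol: x = 0.2910, y = 0.1600
  n-octane: x = 0.3797, y = 0.0949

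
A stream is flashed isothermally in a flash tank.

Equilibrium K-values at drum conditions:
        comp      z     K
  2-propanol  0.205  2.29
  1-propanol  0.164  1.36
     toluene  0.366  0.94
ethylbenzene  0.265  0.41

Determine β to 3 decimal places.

β = 0.397

Let β = V/F and solve Σ zᵢ(Kᵢ−1)/(1+β(Kᵢ−1)) = 0.
Check two-phase: ΣzᵢKᵢ = 1.145 > 1 and Σzᵢ/Kᵢ = 1.246 > 1, so g(0) = 0.145 > 0 and g(1) = -0.246 < 0.
Newton–Raphson from β = 0.5:
  β = 0.500: g = -0.0336, g' = -0.328 → β = 0.398
  β = 0.398: g = -0.0003, g' = -0.324 → β = 0.397
Converged at β = 0.397.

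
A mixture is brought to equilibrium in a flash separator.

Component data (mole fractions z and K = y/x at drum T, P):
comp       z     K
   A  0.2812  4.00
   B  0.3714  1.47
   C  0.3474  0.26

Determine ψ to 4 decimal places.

Rachford–Rice: g(ψ) = Σ zᵢ(Kᵢ−1)/(1+ψ(Kᵢ−1)) = 0.
Check two-phase: ΣzᵢKᵢ = 1.7611 > 1 and Σzᵢ/Kᵢ = 1.6591 > 1, so g(0) = 0.7611 > 0 and g(1) = -0.6591 < 0.
Newton–Raphson from ψ = 0.5:
  ψ = 0.5000: g = 0.07073, g' = -0.9380 → ψ = 0.5754
  ψ = 0.5754: g = -0.00087, g' = -0.9683 → ψ = 0.5745
Converged at ψ = 0.5745.

ψ = 0.5745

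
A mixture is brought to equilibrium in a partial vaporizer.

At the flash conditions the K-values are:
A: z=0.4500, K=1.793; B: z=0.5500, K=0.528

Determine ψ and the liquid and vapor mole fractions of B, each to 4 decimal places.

ψ = 0.2598, x_B = 0.6269, y_B = 0.3310

Newton iteration, ψ⁰ = 0.41:
  ψ = 0.4100: g = -0.05260, g' = -0.3495 → ψ = 0.2595
  ψ = 0.2595: g = 0.00011, g' = -0.3538 → ψ = 0.2598
Converged at ψ = 0.2598.
Compositions from xᵢ = zᵢ/(1+ψ(Kᵢ−1)), yᵢ = Kᵢxᵢ:
  A: x = 0.3731, y = 0.6690
  B: x = 0.6269, y = 0.3310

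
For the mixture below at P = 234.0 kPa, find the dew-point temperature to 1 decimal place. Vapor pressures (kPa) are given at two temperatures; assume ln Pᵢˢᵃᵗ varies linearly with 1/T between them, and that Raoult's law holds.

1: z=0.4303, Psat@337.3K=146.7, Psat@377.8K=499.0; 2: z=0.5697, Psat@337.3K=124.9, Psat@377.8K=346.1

T = 356.9 K

Dew-point temperature: Σzᵢ·P/Pᵢˢᵃᵗ(T) = 1. Interpolate ln Pᵢˢᵃᵗ = aᵢ + bᵢ/T.
  T = 337.3 K: ΣzᵢP/Pᵢˢᵃᵗ = 1.7537
  T = 377.8 K: ΣzᵢP/Pᵢˢᵃᵗ = 0.5870
  T = 357.6 K: ΣzᵢP/Pᵢˢᵃᵗ = 0.9811
  T = 347.5 K: ΣzᵢP/Pᵢˢᵃᵗ = 1.2983
  T = 352.6 K: ΣzᵢP/Pᵢˢᵃᵗ = 1.1247
  T = 355.1 K: ΣzᵢP/Pᵢˢᵃᵗ = 1.0499
Interpolating between 355.1 K and 357.6 K gives T ≈ 356.9 K.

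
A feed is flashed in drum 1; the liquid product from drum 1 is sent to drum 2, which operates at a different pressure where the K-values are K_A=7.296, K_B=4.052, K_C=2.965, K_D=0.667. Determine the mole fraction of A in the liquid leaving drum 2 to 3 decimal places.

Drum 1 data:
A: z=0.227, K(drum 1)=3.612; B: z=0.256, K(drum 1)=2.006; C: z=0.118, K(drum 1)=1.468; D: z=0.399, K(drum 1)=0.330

Drum 1:
Let ψ₁ = V/F and solve Σ zᵢ(Kᵢ−1)/(1+ψ₁(Kᵢ−1)) = 0.
Check two-phase: ΣzᵢKᵢ = 1.638 > 1 and Σzᵢ/Kᵢ = 1.480 > 1, so g(0) = 0.638 > 0 and g(1) = -0.480 < 0.
Iterate (Newton) starting at ψ₁ = 0.41:
  ψ₁ = 0.410: g = 0.1464, g' = -0.850 → ψ₁ = 0.582
  ψ₁ = 0.582: g = 0.0026, g' = -0.844 → ψ₁ = 0.585
Converged at ψ₁ = 0.585.
Drum-1 compositions:
  A: x = 0.090, y = 0.324
  B: x = 0.161, y = 0.323
  C: x = 0.093, y = 0.136
  D: x = 0.657, y = 0.217
Drum-2 feed = drum-1 liquid: z₂ = (0.0898, 0.1611, 0.0926, 0.6565).
Drum 2:
Rachford–Rice: g(ψ₂) = Σ zᵢ(Kᵢ−1)/(1+ψ₂(Kᵢ−1)) = 0.
Check two-phase: ΣzᵢKᵢ = 2.020 > 1 and Σzᵢ/Kᵢ = 1.068 > 1, so g(0) = 1.020 > 0 and g(1) = -0.068 < 0.
Iterate (Newton) starting at ψ₂ = 0.5:
  ψ₂ = 0.500: g = 0.1604, g' = -0.638 → ψ₂ = 0.752
  ψ₂ = 0.752: g = 0.0298, g' = -0.434 → ψ₂ = 0.820
  ψ₂ = 0.820: g = 0.0010, g' = -0.406 → ψ₂ = 0.823
Converged at ψ₂ = 0.823.
  A: x = 0.015, y = 0.106
  B: x = 0.046, y = 0.186
  C: x = 0.035, y = 0.105
  D: x = 0.904, y = 0.603

x_A (drum 2) = 0.015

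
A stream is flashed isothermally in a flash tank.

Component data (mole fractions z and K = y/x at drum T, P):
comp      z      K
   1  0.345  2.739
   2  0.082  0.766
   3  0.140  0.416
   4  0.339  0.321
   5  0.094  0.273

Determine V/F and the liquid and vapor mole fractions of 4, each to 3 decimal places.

Material balance + equilibrium reduce to Σ zᵢ(Kᵢ−1)/(1+V/F(Kᵢ−1)) = 0.
Check two-phase: ΣzᵢKᵢ = 1.200 > 1 and Σzᵢ/Kᵢ = 1.970 > 1, so g(0) = 0.200 > 0 and g(1) = -0.970 < 0.
Newton–Raphson from V/F = 0.4:
  V/F = 0.400: g = -0.1864, g' = -0.843 → V/F = 0.179
  V/F = 0.179: g = 0.0057, g' = -0.940 → V/F = 0.185
Converged at V/F = 0.185.
Compositions from xᵢ = zᵢ/(1+V/F(Kᵢ−1)), yᵢ = Kᵢxᵢ:
  1: x = 0.261, y = 0.715
  2: x = 0.086, y = 0.066
  3: x = 0.157, y = 0.065
  4: x = 0.388, y = 0.124
  5: x = 0.109, y = 0.030

V/F = 0.185, x_4 = 0.388, y_4 = 0.124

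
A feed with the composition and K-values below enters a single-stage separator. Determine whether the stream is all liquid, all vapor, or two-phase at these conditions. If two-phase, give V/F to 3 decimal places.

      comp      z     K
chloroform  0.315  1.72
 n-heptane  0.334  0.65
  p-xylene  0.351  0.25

ΣzᵢKᵢ = 0.847; Σzᵢ/Kᵢ = 2.101.
Since ΣzᵢKᵢ < 1 the mixture is below its bubble point — single liquid phase.

all liquid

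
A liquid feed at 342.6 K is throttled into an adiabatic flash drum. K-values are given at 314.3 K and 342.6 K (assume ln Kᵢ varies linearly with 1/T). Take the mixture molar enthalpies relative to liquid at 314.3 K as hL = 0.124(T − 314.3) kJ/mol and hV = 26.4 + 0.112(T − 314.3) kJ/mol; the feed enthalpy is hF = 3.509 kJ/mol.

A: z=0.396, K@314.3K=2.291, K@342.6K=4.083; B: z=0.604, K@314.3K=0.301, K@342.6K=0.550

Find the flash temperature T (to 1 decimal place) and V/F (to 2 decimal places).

T = 315.5 K, V/F = 0.13

Adiabatic flash: solve Rachford–Rice at each trial T, then check hF = ψ·hV(T) + (1−ψ)·hL(T).
  T = 314.3 K: K = (2.291, 0.301), RR gives ψ = 0.099, H_out = 2.605 kJ/mol
  T = 342.6 K: K = (4.083, 0.550), RR gives ψ = 0.684, H_out = 21.337 kJ/mol
  T = 328.5 K: K = (3.100, 0.413), RR gives ψ = 0.387, H_out = 11.900 kJ/mol
  T = 321.4 K: K = (2.674, 0.354), RR gives ψ = 0.252, H_out = 7.507 kJ/mol
  T = 317.9 K: K = (2.480, 0.327), RR gives ψ = 0.180, H_out = 5.196 kJ/mol
  T = 316.1 K: K = (2.384, 0.314), RR gives ψ = 0.141, H_out = 3.934 kJ/mol
Linear interpolation between T = 314.3 (H_out = 2.605) and T = 316.1 (H_out = 3.934) on hF = 3.509 gives T ≈ 315.5 K, at which ψ = 0.13.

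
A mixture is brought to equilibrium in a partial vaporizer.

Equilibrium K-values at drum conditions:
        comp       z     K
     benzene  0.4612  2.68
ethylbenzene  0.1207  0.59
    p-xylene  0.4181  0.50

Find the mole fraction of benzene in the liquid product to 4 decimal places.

x_benzene = 0.2226

Rachford–Rice: g(ψ) = Σ zᵢ(Kᵢ−1)/(1+ψ(Kᵢ−1)) = 0.
Check two-phase: ΣzᵢKᵢ = 1.5163 > 1 and Σzᵢ/Kᵢ = 1.2129 > 1, so g(0) = 0.5163 > 0 and g(1) = -0.2129 < 0.
Newton–Raphson from ψ = 0.5:
  ψ = 0.5000: g = 0.08011, g' = -0.6024 → ψ = 0.6330
  ψ = 0.6330: g = 0.00282, g' = -0.5665 → ψ = 0.6380
Converged at ψ = 0.6380.
Compositions from xᵢ = zᵢ/(1+ψ(Kᵢ−1)), yᵢ = Kᵢxᵢ:
  benzene: x = 0.2226, y = 0.5966
  ethylbenzene: x = 0.1635, y = 0.0964
  p-xylene: x = 0.6139, y = 0.3070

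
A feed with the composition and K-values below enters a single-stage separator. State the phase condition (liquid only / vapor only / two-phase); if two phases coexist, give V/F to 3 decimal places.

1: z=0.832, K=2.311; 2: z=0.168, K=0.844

ΣzᵢKᵢ = 2.065; Σzᵢ/Kᵢ = 0.559.
Since Σzᵢ/Kᵢ < 1 the mixture is above its dew point — single vapor phase.

vapor only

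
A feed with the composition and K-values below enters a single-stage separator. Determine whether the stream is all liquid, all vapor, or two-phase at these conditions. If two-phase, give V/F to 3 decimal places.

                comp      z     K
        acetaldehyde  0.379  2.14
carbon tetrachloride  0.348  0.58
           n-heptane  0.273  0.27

two-phase, V/F = 0.132

ΣzᵢKᵢ = 1.087; Σzᵢ/Kᵢ = 1.788.
Both exceed 1, so a two-phase solution exists.
Rachford–Rice: g(ψ) = Σ zᵢ(Kᵢ−1)/(1+ψ(Kᵢ−1)) = 0.
Iterate (Newton) starting at ψ = 0.5:
  ψ = 0.500: g = -0.2237, g' = -0.659 → ψ = 0.161
  ψ = 0.161: g = -0.0173, g' = -0.609 → ψ = 0.132
Converged at ψ = 0.132.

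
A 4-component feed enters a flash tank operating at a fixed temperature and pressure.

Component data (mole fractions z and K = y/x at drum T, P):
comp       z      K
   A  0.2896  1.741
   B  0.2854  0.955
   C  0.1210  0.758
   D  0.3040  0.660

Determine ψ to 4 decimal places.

ψ = 0.4027

Let ψ = V/F and solve Σ zᵢ(Kᵢ−1)/(1+ψ(Kᵢ−1)) = 0.
Check two-phase: ΣzᵢKᵢ = 1.0691 > 1 and Σzᵢ/Kᵢ = 1.0854 > 1, so g(0) = 0.0691 > 0 and g(1) = -0.0854 < 0.
Iterate (Newton) starting at ψ = 0.5:
  ψ = 0.5000: g = -0.01440, g' = -0.1454 → ψ = 0.4010
  ψ = 0.4010: g = 0.00025, g' = -0.1509 → ψ = 0.4027
Converged at ψ = 0.4027.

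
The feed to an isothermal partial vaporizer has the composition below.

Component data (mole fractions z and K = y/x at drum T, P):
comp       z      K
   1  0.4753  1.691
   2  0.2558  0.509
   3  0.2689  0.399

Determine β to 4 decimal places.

Iterate (Newton) starting at β = 0.5:
  β = 0.5000: g = -0.15340, g' = -0.4322 → β = 0.1451
  β = 0.1451: g = -0.01376, g' = -0.3755 → β = 0.1084
Converged at β = 0.1084.

β = 0.1084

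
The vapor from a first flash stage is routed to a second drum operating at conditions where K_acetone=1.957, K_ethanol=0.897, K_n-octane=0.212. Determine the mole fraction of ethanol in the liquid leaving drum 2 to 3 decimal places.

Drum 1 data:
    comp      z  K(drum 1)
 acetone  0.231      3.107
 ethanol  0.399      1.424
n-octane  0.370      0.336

Drum 1:
Let ψ₁ = V/F and solve Σ zᵢ(Kᵢ−1)/(1+ψ₁(Kᵢ−1)) = 0.
Feasibility: ΣzᵢKᵢ = 1.410, Σzᵢ/Kᵢ = 1.456 — both > 1, two phases present.
Newton iteration, ψ₁⁰ = 0.5:
  ψ₁ = 0.500: g = 0.0088, g' = -0.658 → ψ₁ = 0.513
Converged at ψ₁ = 0.513.
Drum-1 compositions:
  acetone: x = 0.111, y = 0.345
  ethanol: x = 0.328, y = 0.467
  n-octane: x = 0.561, y = 0.189
Drum-2 feed = drum-1 vapor: z₂ = (0.3448, 0.4666, 0.1886).
Drum 2:
Newton iteration, ψ₂⁰ = 0.66:
  ψ₂ = 0.660: g = -0.1590, g' = -0.633 → ψ₂ = 0.409
  ψ₂ = 0.409: g = -0.0322, g' = -0.423 → ψ₂ = 0.333
  ψ₂ = 0.333: g = -0.0009, g' = -0.402 → ψ₂ = 0.330
Converged at ψ₂ = 0.330.
  acetone: x = 0.262, y = 0.513
  ethanol: x = 0.483, y = 0.433
  n-octane: x = 0.255, y = 0.054

x_ethanol (drum 2) = 0.483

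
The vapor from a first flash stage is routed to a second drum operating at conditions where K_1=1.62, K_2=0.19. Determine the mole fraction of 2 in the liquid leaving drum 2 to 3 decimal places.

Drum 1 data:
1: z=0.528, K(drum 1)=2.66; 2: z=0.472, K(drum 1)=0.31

x_2 (drum 2) = 0.434

Drum 1:
Binary case is linear: z₁(K₁−1)(1+ψ₁(K₂−1)) + z₂(K₂−1)(1+ψ₁(K₁−1)) = 0
⇒ ψ₁ = [z₁(K₁−1)+z₂(K₂−1)] / [−(K₁−1)(K₂−1)] = 0.5508/1.1454 = 0.481
Drum-1 compositions:
  1: x = 0.294, y = 0.781
  2: x = 0.706, y = 0.219
Drum-2 feed = drum-1 vapor: z₂ = (0.7810, 0.2190).
Drum 2:
Rachford–Rice: g(ψ₂) = Σ zᵢ(Kᵢ−1)/(1+ψ₂(Kᵢ−1)) = 0.
Feasibility: ΣzᵢKᵢ = 1.307, Σzᵢ/Kᵢ = 1.635 — both > 1, two phases present.
Binary case is linear: z₁(K₁−1)(1+ψ₂(K₂−1)) + z₂(K₂−1)(1+ψ₂(K₁−1)) = 0
⇒ ψ₂ = [z₁(K₁−1)+z₂(K₂−1)] / [−(K₁−1)(K₂−1)] = 0.3069/0.5022 = 0.611
  1: x = 0.566, y = 0.918
  2: x = 0.434, y = 0.082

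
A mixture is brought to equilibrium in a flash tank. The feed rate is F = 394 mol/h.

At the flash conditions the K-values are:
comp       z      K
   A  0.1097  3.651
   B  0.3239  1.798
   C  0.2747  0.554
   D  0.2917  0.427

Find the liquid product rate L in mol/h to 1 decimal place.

L = 257.1 mol/h

Iterate (Newton) starting at ψ = 0.52:
  ψ = 0.5200: g = -0.09266, g' = -0.5262 → ψ = 0.3439
  ψ = 0.3439: g = 0.00205, g' = -0.5627 → ψ = 0.3476
Converged at ψ = 0.3476.
Then V = ψ·F = 0.3476·394 = 136.9 mol/h and L = F − V = 257.1 mol/h.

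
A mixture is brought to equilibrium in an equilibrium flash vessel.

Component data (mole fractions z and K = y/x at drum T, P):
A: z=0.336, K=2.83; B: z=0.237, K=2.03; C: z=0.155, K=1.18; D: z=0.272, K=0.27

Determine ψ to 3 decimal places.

Let ψ = V/F and solve Σ zᵢ(Kᵢ−1)/(1+ψ(Kᵢ−1)) = 0.
g(0) = ΣzᵢKᵢ − 1 = 0.688 and g(1) = 1 − Σzᵢ/Kᵢ = -0.374, so a root lies in (0, 1).
Iterate (Newton) starting at ψ = 0.5:
  ψ = 0.500: g = 0.1951, g' = -0.780 → ψ = 0.750
  ψ = 0.750: g = -0.0175, g' = -0.992 → ψ = 0.733
  ψ = 0.733: g = -0.0003, g' = -0.961 → ψ = 0.732
Converged at ψ = 0.732.

ψ = 0.732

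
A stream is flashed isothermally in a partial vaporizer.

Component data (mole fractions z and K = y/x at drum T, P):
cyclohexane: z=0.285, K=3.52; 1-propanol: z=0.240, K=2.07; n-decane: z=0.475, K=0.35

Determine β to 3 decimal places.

β = 0.530

Let β = V/F and solve Σ zᵢ(Kᵢ−1)/(1+β(Kᵢ−1)) = 0.
Check two-phase: ΣzᵢKᵢ = 1.666 > 1 and Σzᵢ/Kᵢ = 1.554 > 1, so g(0) = 0.666 > 0 and g(1) = -0.554 < 0.
Iterate (Newton) starting at β = 0.48:
  β = 0.480: g = 0.0459, g' = -0.915 → β = 0.530
Converged at β = 0.530.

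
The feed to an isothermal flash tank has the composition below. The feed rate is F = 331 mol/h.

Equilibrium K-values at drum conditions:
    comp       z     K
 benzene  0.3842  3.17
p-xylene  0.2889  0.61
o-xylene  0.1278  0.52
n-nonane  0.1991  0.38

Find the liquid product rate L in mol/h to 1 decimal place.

L = 165.4 mol/h

Material balance + equilibrium reduce to Σ zᵢ(Kᵢ−1)/(1+ψ(Kᵢ−1)) = 0.
Feasibility: ΣzᵢKᵢ = 1.5363, Σzᵢ/Kᵢ = 1.3645 — both > 1, two phases present.
Iterate (Newton) starting at ψ = 0.3:
  ψ = 0.3000: g = 0.15406, g' = -0.8758 → ψ = 0.4759
  ψ = 0.4759: g = 0.01717, g' = -0.7076 → ψ = 0.5002
  ψ = 0.5002: g = 0.00015, g' = -0.6956 → ψ = 0.5004
Converged at ψ = 0.5004.
Then V = ψ·F = 0.5004·331 = 165.6 mol/h and L = F − V = 165.4 mol/h.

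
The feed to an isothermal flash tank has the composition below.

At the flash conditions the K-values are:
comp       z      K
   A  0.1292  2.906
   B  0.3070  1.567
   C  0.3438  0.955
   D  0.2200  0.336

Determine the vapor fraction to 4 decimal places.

Newton iteration, ψ⁰ = 0.63:
  ψ = 0.6300: g = -0.02691, g' = -0.4379 → ψ = 0.5686
  ψ = 0.5686: g = -0.00073, g' = -0.4156 → ψ = 0.5668
Converged at ψ = 0.5668.

ψ = 0.5668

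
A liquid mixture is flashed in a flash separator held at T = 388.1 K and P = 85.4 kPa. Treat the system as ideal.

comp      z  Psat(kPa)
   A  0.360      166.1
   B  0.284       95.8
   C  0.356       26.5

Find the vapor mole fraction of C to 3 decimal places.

Raoult's law: Kᵢ = Pᵢˢᵃᵗ/P = Pᵢˢᵃᵗ/85.4.
  K_A = 166.1/85.4 = 1.94496, K_B = 95.8/85.4 = 1.12178, K_C = 26.5/85.4 = 0.31030
Rachford–Rice: g(ψ) = Σ zᵢ(Kᵢ−1)/(1+ψ(Kᵢ−1)) = 0.
Feasibility: ΣzᵢKᵢ = 1.129, Σzᵢ/Kᵢ = 1.586 — both > 1, two phases present.
Newton iteration, ψ⁰ = 0.5:
  ψ = 0.500: g = -0.1111, g' = -0.547 → ψ = 0.297
  ψ = 0.297: g = -0.0096, g' = -0.468 → ψ = 0.276
Converged at ψ = 0.276.
Compositions from xᵢ = zᵢ/(1+ψ(Kᵢ−1)), yᵢ = Kᵢxᵢ:
  A: x = 0.286, y = 0.555
  B: x = 0.275, y = 0.308
  C: x = 0.440, y = 0.136

y_C = 0.136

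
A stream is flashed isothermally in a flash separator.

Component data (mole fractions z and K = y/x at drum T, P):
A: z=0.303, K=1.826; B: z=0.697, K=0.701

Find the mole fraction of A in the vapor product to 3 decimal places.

Let β = V/F and solve Σ zᵢ(Kᵢ−1)/(1+β(Kᵢ−1)) = 0.
g(0) = ΣzᵢKᵢ − 1 = 0.042 and g(1) = 1 − Σzᵢ/Kᵢ = -0.160, so a root lies in (0, 1).
Iterate (Newton) starting at β = 0.5:
  β = 0.500: g = -0.0679, g' = -0.190 → β = 0.142
  β = 0.142: g = 0.0064, g' = -0.234 → β = 0.169
  β = 0.169: g = 0.0001, g' = -0.228 → β = 0.170
Converged at β = 0.170.
Compositions from xᵢ = zᵢ/(1+β(Kᵢ−1)), yᵢ = Kᵢxᵢ:
  A: x = 0.266, y = 0.485
  B: x = 0.734, y = 0.515

y_A = 0.485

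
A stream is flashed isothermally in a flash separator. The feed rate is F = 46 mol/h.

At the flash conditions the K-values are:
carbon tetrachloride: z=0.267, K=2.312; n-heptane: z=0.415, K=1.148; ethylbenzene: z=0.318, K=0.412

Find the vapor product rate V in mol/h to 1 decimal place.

V = 23.4 mol/h

Material balance + equilibrium reduce to Σ zᵢ(Kᵢ−1)/(1+ψ(Kᵢ−1)) = 0.
g(0) = ΣzᵢKᵢ − 1 = 0.225 and g(1) = 1 − Σzᵢ/Kᵢ = -0.249, so a root lies in (0, 1).
Newton iteration, ψ⁰ = 0.5:
  ψ = 0.500: g = 0.0039, g' = -0.396 → ψ = 0.510
Converged at ψ = 0.510.
Then V = ψ·F = 0.5098·46 = 23.4 mol/h and L = F − V = 22.6 mol/h.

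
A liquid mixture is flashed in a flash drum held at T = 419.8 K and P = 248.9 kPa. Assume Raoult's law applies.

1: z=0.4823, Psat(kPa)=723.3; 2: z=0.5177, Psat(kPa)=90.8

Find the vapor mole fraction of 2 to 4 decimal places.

Raoult's law: Kᵢ = Pᵢˢᵃᵗ/P = Pᵢˢᵃᵗ/248.9.
  K_1 = 723.3/248.9 = 2.905986, K_2 = 90.8/248.9 = 0.364805
Binary case is linear: z₁(K₁−1)(1+ψ(K₂−1)) + z₂(K₂−1)(1+ψ(K₁−1)) = 0
⇒ ψ = [z₁(K₁−1)+z₂(K₂−1)] / [−(K₁−1)(K₂−1)] = 0.59042/1.21067 = 0.4877
Compositions from xᵢ = zᵢ/(1+ψ(Kᵢ−1)), yᵢ = Kᵢxᵢ:
  1: x = 0.2500, y = 0.7264
  2: x = 0.7500, y = 0.2736

y_2 = 0.2736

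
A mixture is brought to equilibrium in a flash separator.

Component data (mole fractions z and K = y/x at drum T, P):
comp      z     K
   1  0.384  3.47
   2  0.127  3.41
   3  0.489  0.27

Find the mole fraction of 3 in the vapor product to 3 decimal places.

Rachford–Rice: g(ψ) = Σ zᵢ(Kᵢ−1)/(1+ψ(Kᵢ−1)) = 0.
Check two-phase: ΣzᵢKᵢ = 1.898 > 1 and Σzᵢ/Kᵢ = 1.959 > 1, so g(0) = 0.898 > 0 and g(1) = -0.959 < 0.
Newton iteration, ψ⁰ = 0.55:
  ψ = 0.550: g = -0.0627, g' = -1.285 → ψ = 0.501
Converged at ψ = 0.501.
Compositions from xᵢ = zᵢ/(1+ψ(Kᵢ−1)), yᵢ = Kᵢxᵢ:
  1: x = 0.172, y = 0.596
  2: x = 0.058, y = 0.196
  3: x = 0.771, y = 0.208

y_3 = 0.208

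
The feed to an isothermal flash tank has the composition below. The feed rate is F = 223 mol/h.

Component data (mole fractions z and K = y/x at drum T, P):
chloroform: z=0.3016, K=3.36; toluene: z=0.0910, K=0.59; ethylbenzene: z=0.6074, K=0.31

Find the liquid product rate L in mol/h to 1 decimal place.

L = 186.3 mol/h

Rachford–Rice: g(β) = Σ zᵢ(Kᵢ−1)/(1+β(Kᵢ−1)) = 0.
g(0) = ΣzᵢKᵢ − 1 = 0.2554 and g(1) = 1 − Σzᵢ/Kᵢ = -1.2034, so a root lies in (0, 1).
Newton–Raphson from β = 0.5:
  β = 0.5000: g = -0.36028, g' = -1.0517 → β = 0.1574
  β = 0.1574: g = 0.00890, g' = -1.2744 → β = 0.1644
  β = 0.1644: g = 0.00006, g' = -1.2574 → β = 0.1645
Converged at β = 0.1645.
Then V = β·F = 0.1645·223 = 36.7 mol/h and L = F − V = 186.3 mol/h.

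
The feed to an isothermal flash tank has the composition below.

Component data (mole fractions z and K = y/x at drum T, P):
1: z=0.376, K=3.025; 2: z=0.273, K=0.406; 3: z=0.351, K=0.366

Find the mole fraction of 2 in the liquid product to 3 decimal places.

Iterate (Newton) starting at ψ = 0.5:
  ψ = 0.500: g = -0.1782, g' = -0.878 → ψ = 0.297
  ψ = 0.297: g = 0.0043, g' = -0.957 → ψ = 0.302
Converged at ψ = 0.302.
Compositions from xᵢ = zᵢ/(1+ψ(Kᵢ−1)), yᵢ = Kᵢxᵢ:
  1: x = 0.233, y = 0.706
  2: x = 0.333, y = 0.135
  3: x = 0.434, y = 0.159

x_2 = 0.333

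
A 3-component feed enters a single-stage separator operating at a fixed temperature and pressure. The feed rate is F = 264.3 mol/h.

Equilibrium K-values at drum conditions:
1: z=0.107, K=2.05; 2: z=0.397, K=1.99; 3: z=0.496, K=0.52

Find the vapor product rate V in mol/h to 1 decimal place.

Newton–Raphson from V/F = 0.36:
  V/F = 0.360: g = 0.0835, g' = -0.441 → V/F = 0.549
  V/F = 0.549: g = 0.0024, g' = -0.421 → V/F = 0.555
Converged at V/F = 0.555.
Then V = V/F·F = 0.5552·264.3 = 146.8 mol/h and L = F − V = 117.5 mol/h.

V = 146.8 mol/h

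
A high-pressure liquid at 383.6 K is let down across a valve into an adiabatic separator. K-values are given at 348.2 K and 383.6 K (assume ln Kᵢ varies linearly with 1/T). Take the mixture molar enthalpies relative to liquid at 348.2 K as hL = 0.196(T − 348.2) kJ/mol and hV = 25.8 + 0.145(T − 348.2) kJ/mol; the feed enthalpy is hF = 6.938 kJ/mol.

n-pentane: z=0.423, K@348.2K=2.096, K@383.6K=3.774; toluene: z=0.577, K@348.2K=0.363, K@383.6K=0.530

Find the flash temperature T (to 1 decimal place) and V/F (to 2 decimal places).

T = 352.9 K, V/F = 0.24

Adiabatic flash: solve Rachford–Rice at each trial T, then check hF = ψ·hV(T) + (1−ψ)·hL(T).
  T = 348.2 K: K = (2.096, 0.363), RR gives ψ = 0.138, H_out = 3.550 kJ/mol
  T = 383.6 K: K = (3.774, 0.530), RR gives ψ = 0.692, H_out = 23.543 kJ/mol
  T = 365.9 K: K = (2.853, 0.443), RR gives ψ = 0.448, H_out = 14.612 kJ/mol
  T = 357.0 K: K = (2.453, 0.402), RR gives ψ = 0.310, H_out = 9.575 kJ/mol
  T = 352.6 K: K = (2.269, 0.382), RR gives ψ = 0.230, H_out = 6.745 kJ/mol
  T = 354.8 K: K = (2.360, 0.392), RR gives ψ = 0.271, H_out = 8.198 kJ/mol
Linear interpolation between T = 352.6 (H_out = 6.745) and T = 354.8 (H_out = 8.198) on hF = 6.938 gives T ≈ 352.9 K, at which ψ = 0.24.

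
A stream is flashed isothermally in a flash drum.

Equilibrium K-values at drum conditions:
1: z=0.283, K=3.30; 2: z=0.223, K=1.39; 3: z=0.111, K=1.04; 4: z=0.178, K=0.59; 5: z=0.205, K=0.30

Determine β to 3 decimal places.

Newton–Raphson from β = 0.56:
  β = 0.560: g = 0.0295, g' = -0.631 → β = 0.607
  β = 0.607: g = -0.0002, g' = -0.640 → β = 0.606
Converged at β = 0.606.

β = 0.606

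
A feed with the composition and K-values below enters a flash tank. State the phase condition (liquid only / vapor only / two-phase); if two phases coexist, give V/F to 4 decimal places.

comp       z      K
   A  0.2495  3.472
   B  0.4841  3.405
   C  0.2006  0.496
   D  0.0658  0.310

ΣzᵢKᵢ = 2.6345; Σzᵢ/Kᵢ = 0.8307.
Since Σzᵢ/Kᵢ < 1 the mixture is above its dew point — single vapor phase.

vapor only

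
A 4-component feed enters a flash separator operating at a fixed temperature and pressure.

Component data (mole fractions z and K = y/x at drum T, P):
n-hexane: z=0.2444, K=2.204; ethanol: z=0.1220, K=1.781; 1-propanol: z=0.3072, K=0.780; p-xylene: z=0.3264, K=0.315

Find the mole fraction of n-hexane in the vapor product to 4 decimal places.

Let ψ = V/F and solve Σ zᵢ(Kᵢ−1)/(1+ψ(Kᵢ−1)) = 0.
Check two-phase: ΣzᵢKᵢ = 1.0984 > 1 and Σzᵢ/Kᵢ = 1.6094 > 1, so g(0) = 0.0984 > 0 and g(1) = -0.6094 < 0.
Newton iteration, ψ⁰ = 0.52:
  ψ = 0.5200: g = -0.17488, g' = -0.5601 → ψ = 0.2078
  ψ = 0.2078: g = -0.01415, g' = -0.5063 → ψ = 0.1798
  ψ = 0.1798: g = 0.00007, g' = -0.5119 → ψ = 0.1800
Converged at ψ = 0.1800.
Compositions from xᵢ = zᵢ/(1+ψ(Kᵢ−1)), yᵢ = Kᵢxᵢ:
  n-hexane: x = 0.2009, y = 0.4427
  ethanol: x = 0.1070, y = 0.1905
  1-propanol: x = 0.3199, y = 0.2495
  p-xylene: x = 0.3723, y = 0.1173

y_n-hexane = 0.4427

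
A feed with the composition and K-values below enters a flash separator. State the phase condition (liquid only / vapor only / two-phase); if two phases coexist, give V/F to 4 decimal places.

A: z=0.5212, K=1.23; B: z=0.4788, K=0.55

ΣzᵢKᵢ = 0.9044; Σzᵢ/Kᵢ = 1.2943.
Since ΣzᵢKᵢ < 1 the mixture is below its bubble point — single liquid phase.

liquid only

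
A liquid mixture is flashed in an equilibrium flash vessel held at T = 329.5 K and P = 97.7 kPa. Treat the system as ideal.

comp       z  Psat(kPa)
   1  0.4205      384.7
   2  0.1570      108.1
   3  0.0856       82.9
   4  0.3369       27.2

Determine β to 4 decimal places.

β = 0.6193

Raoult's law: Kᵢ = Pᵢˢᵃᵗ/P = Pᵢˢᵃᵗ/97.7.
  K_1 = 384.7/97.7 = 3.937564, K_2 = 108.1/97.7 = 1.106448, K_3 = 82.9/97.7 = 0.848516, K_4 = 27.2/97.7 = 0.278403
Material balance + equilibrium reduce to Σ zᵢ(Kᵢ−1)/(1+β(Kᵢ−1)) = 0.
g(0) = ΣzᵢKᵢ − 1 = 0.9959 and g(1) = 1 − Σzᵢ/Kᵢ = -0.5597, so a root lies in (0, 1).
Newton–Raphson from β = 0.31:
  β = 0.3100: g = 0.33592, g' = -1.2889 → β = 0.5706
  β = 0.5706: g = 0.04984, g' = -1.0175 → β = 0.6196
  β = 0.6196: g = -0.00032, g' = -1.0341 → β = 0.6193
Converged at β = 0.6193.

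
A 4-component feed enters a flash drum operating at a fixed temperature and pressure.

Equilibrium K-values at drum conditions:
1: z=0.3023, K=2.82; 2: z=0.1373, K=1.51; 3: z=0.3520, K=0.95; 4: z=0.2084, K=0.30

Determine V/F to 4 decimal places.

Iterate (Newton) starting at V/F = 0.5:
  V/F = 0.5000: g = 0.10137, g' = -0.5398 → V/F = 0.6878
  V/F = 0.6878: g = -0.00338, g' = -0.5978 → V/F = 0.6821
Converged at V/F = 0.6821.

V/F = 0.6821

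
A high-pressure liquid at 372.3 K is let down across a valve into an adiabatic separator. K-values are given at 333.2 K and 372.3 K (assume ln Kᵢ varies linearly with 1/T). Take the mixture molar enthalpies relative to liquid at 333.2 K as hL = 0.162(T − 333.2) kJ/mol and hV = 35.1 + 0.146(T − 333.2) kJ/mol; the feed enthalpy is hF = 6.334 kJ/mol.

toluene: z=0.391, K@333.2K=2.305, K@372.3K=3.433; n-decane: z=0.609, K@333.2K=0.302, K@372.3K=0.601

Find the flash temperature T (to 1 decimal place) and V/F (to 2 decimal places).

T = 337.9 K, V/F = 0.16

Adiabatic flash: solve Rachford–Rice at each trial T, then check hF = ψ·hV(T) + (1−ψ)·hL(T).
  T = 333.2 K: K = (2.305, 0.302), RR gives ψ = 0.094, H_out = 3.282 kJ/mol
  T = 372.3 K: K = (3.433, 0.601), RR gives ψ = 0.730, H_out = 31.488 kJ/mol
  T = 352.8 K: K = (2.846, 0.435), RR gives ψ = 0.362, H_out = 15.754 kJ/mol
  T = 343.0 K: K = (2.569, 0.364), RR gives ψ = 0.227, H_out = 9.512 kJ/mol
  T = 338.1 K: K = (2.435, 0.332), RR gives ψ = 0.161, H_out = 6.435 kJ/mol
  T = 335.6 K: K = (2.368, 0.316), RR gives ψ = 0.127, H_out = 4.841 kJ/mol
  T = 336.9 K: K = (2.403, 0.325), RR gives ψ = 0.145, H_out = 5.673 kJ/mol
Linear interpolation between T = 336.9 (H_out = 5.673) and T = 338.1 (H_out = 6.435) on hF = 6.334 gives T ≈ 337.9 K, at which ψ = 0.16.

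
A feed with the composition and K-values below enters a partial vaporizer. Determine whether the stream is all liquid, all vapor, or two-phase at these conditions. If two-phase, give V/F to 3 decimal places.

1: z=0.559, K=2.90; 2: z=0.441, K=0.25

two-phase, V/F = 0.513

ΣzᵢKᵢ = 1.731; Σzᵢ/Kᵢ = 1.957.
Both exceed 1, so a two-phase solution exists.
Newton–Raphson from ψ = 0.6:
  ψ = 0.600: g = -0.1051, g' = -1.261 → ψ = 0.517
  ψ = 0.517: g = -0.0040, g' = -1.175 → ψ = 0.513
Converged at ψ = 0.513.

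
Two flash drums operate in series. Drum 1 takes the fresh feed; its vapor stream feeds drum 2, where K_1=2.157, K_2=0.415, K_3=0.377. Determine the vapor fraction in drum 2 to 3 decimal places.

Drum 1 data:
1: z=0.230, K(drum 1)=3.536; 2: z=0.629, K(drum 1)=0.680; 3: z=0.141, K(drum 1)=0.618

Drum 1:
Rachford–Rice: g(ψ₁) = Σ zᵢ(Kᵢ−1)/(1+ψ₁(Kᵢ−1)) = 0.
Feasibility: ΣzᵢKᵢ = 1.328, Σzᵢ/Kᵢ = 1.218 — both > 1, two phases present.
Newton iteration, ψ₁⁰ = 0.5:
  ψ₁ = 0.500: g = -0.0490, g' = -0.410 → ψ₁ = 0.381
  ψ₁ = 0.381: g = 0.0046, g' = -0.495 → ψ₁ = 0.390
Converged at ψ₁ = 0.390.
Drum-1 compositions:
  1: x = 0.116, y = 0.409
  2: x = 0.719, y = 0.489
  3: x = 0.166, y = 0.102
Drum-2 feed = drum-1 vapor: z₂ = (0.4089, 0.4887, 0.1024).
Drum 2:
Let ψ₂ = V/F and solve Σ zᵢ(Kᵢ−1)/(1+ψ₂(Kᵢ−1)) = 0.
g(0) = ΣzᵢKᵢ − 1 = 0.123 and g(1) = 1 − Σzᵢ/Kᵢ = -0.639, so a root lies in (0, 1).
Newton–Raphson from ψ₂ = 0.5:
  ψ₂ = 0.500: g = -0.1970, g' = -0.638 → ψ₂ = 0.191
  ψ₂ = 0.191: g = -0.0068, g' = -0.630 → ψ₂ = 0.180
Converged at ψ₂ = 0.180.
  1: x = 0.338, y = 0.730
  2: x = 0.546, y = 0.227
  3: x = 0.115, y = 0.043

V/F (drum 2) = 0.180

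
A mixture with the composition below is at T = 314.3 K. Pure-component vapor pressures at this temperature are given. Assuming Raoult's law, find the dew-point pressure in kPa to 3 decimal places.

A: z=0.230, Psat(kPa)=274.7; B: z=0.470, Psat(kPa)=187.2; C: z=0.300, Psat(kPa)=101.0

At the dew point ψ → 1, so Σzᵢ/Kᵢ = 1 with Kᵢ = Pᵢˢᵃᵗ/P ⇒ 1/P = Σzᵢ/Pᵢˢᵃᵗ.
1/P = 0.230/274.7 + 0.470/187.2 + 0.300/101.0 = 0.006318 ⇒ P = 158.271 kPa

Pdew = 158.271 kPa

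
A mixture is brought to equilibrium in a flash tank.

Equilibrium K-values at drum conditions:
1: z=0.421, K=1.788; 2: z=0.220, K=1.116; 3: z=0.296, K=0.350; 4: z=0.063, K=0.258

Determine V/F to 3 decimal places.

V/F = 0.285

Iterate (Newton) starting at V/F = 0.5:
  V/F = 0.500: g = -0.0973, g' = -0.499 → V/F = 0.305
  V/F = 0.305: g = -0.0084, g' = -0.425 → V/F = 0.286
  V/F = 0.286: g = -0.0000, g' = -0.421 → V/F = 0.285
Converged at V/F = 0.285.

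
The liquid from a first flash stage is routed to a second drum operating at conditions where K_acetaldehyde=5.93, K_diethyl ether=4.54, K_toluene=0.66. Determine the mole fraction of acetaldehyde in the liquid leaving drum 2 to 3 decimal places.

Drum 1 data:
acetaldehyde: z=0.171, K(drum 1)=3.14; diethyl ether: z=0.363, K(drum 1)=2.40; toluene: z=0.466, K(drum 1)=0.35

Drum 1:
Iterate (Newton) starting at ψ₁ = 0.64:
  ψ₁ = 0.640: g = -0.0962, g' = -0.915 → ψ₁ = 0.535
  ψ₁ = 0.535: g = -0.0031, g' = -0.866 → ψ₁ = 0.531
Converged at ψ₁ = 0.531.
Drum-1 compositions:
  acetaldehyde: x = 0.080, y = 0.251
  diethyl ether: x = 0.208, y = 0.500
  toluene: x = 0.712, y = 0.249
Drum-2 feed = drum-1 liquid: z₂ = (0.0800, 0.2082, 0.7118).
Drum 2:
Material balance + equilibrium reduce to Σ zᵢ(Kᵢ−1)/(1+ψ₂(Kᵢ−1)) = 0.
Feasibility: ΣzᵢKᵢ = 1.889, Σzᵢ/Kᵢ = 1.138 — both > 1, two phases present.
Iterate (Newton) starting at ψ₂ = 0.43:
  ψ₂ = 0.430: g = 0.1352, g' = -0.723 → ψ₂ = 0.617
  ψ₂ = 0.617: g = 0.0228, g' = -0.508 → ψ₂ = 0.662
  ψ₂ = 0.662: g = 0.0007, g' = -0.477 → ψ₂ = 0.663
Converged at ψ₂ = 0.663.
  acetaldehyde: x = 0.019, y = 0.111
  diethyl ether: x = 0.062, y = 0.282
  toluene: x = 0.919, y = 0.607

x_acetaldehyde (drum 2) = 0.019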